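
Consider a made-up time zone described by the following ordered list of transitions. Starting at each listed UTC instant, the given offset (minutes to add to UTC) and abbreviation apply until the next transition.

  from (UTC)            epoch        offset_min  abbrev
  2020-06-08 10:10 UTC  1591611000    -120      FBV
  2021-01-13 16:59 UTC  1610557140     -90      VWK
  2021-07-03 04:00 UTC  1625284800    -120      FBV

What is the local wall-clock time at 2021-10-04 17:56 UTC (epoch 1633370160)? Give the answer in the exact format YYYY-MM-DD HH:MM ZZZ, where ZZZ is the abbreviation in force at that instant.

Query: 2021-10-04 17:56 UTC
Rule 3/3 (FBV, -02:00): 2021-07-03 04:00 UTC ≤ query < +∞
17·60 + 56 - 120 = 956 min
956 = 0·1440 + 956; 956 = 15·60 + 56 → 15:56, same day
→ 2021-10-04 15:56 FBV

2021-10-04 15:56 FBV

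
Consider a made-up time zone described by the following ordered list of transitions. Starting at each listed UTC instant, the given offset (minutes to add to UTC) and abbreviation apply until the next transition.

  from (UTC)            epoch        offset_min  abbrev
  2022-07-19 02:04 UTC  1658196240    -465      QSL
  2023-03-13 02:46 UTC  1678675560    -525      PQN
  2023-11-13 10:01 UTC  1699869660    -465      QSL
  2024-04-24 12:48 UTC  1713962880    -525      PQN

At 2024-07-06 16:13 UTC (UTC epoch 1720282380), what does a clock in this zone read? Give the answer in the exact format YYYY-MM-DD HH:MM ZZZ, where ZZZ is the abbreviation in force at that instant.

Query: 2024-07-06 16:13 UTC
Rule 4/4 (PQN, -08:45): 2024-04-24 12:48 UTC ≤ query < +∞
16·60 + 13 - 525 = 448 min
448 = 0·1440 + 448; 448 = 7·60 + 28 → 07:28, same day
→ 2024-07-06 07:28 PQN

2024-07-06 07:28 PQN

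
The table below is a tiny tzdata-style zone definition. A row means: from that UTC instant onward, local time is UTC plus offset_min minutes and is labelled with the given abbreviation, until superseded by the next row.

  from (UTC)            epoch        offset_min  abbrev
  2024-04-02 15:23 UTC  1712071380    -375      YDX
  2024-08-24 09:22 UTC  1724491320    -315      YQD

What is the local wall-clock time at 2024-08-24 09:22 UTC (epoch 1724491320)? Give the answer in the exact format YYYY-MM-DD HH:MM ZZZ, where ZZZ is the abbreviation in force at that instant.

2024-08-24 04:07 YQD

Query: 2024-08-24 09:22 UTC
Rule 2/2 (YQD, -05:15): 2024-08-24 09:22 UTC ≤ query < +∞
9·60 + 22 - 315 = 247 min
247 = 0·1440 + 247; 247 = 4·60 + 7 → 04:07, same day
→ 2024-08-24 04:07 YQD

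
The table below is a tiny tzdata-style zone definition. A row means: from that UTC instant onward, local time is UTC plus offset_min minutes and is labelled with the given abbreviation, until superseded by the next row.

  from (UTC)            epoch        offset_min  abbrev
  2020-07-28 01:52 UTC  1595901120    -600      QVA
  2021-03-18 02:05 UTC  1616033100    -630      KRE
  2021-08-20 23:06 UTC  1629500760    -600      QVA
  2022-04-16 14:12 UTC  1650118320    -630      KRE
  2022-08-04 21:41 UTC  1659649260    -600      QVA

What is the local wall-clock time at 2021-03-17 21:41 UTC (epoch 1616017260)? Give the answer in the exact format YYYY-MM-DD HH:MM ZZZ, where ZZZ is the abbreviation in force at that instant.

2021-03-17 11:41 QVA

Query: 2021-03-17 21:41 UTC
Rule 1/5 (QVA, -10:00): 2020-07-28 01:52 UTC ≤ query < 2021-03-18 02:05 UTC
21·60 + 41 - 600 = 701 min
701 = 0·1440 + 701; 701 = 11·60 + 41 → 11:41, same day
→ 2021-03-17 11:41 QVA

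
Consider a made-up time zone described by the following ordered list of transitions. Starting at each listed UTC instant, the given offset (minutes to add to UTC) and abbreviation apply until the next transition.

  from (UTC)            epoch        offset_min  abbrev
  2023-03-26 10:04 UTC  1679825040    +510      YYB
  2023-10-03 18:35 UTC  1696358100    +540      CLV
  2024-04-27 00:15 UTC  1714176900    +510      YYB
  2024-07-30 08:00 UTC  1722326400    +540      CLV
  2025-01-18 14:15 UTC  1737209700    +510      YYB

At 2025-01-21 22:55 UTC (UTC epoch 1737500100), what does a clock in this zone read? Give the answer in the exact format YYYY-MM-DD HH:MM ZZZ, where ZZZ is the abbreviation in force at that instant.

2025-01-22 07:25 YYB

Query: 2025-01-21 22:55 UTC
Rule 5/5 (YYB, +08:30): 2025-01-18 14:15 UTC ≤ query < +∞
22·60 + 55 + 510 = 1885 min
1885 = 1·1440 + 445; 445 = 7·60 + 25 → 07:25, 2025-01-21 + 1 day = 2025-01-22
→ 2025-01-22 07:25 YYB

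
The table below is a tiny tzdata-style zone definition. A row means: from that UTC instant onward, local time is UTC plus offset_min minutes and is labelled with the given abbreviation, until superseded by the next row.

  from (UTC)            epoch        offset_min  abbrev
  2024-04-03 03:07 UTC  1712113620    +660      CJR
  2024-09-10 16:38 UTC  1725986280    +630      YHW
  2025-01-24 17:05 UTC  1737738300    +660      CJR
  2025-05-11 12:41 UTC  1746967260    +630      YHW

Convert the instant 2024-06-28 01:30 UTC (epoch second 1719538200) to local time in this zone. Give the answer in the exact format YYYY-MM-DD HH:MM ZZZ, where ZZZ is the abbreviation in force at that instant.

2024-06-28 12:30 CJR

Query: 2024-06-28 01:30 UTC
Rule 1/4 (CJR, +11:00): 2024-04-03 03:07 UTC ≤ query < 2024-09-10 16:38 UTC
1·60 + 30 + 660 = 750 min
750 = 0·1440 + 750; 750 = 12·60 + 30 → 12:30, same day
→ 2024-06-28 12:30 CJR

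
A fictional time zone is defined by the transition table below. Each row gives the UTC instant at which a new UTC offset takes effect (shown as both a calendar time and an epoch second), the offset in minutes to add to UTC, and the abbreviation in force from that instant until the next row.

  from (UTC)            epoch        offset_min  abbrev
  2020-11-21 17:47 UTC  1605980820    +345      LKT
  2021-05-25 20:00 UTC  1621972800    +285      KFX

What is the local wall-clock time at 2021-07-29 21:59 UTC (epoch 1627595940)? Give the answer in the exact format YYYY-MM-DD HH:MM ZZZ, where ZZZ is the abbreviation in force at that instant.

Query: 2021-07-29 21:59 UTC
Rule 2/2 (KFX, +04:45): 2021-05-25 20:00 UTC ≤ query < +∞
21·60 + 59 + 285 = 1604 min
1604 = 1·1440 + 164; 164 = 2·60 + 44 → 02:44, 2021-07-29 + 1 day = 2021-07-30
→ 2021-07-30 02:44 KFX

2021-07-30 02:44 KFX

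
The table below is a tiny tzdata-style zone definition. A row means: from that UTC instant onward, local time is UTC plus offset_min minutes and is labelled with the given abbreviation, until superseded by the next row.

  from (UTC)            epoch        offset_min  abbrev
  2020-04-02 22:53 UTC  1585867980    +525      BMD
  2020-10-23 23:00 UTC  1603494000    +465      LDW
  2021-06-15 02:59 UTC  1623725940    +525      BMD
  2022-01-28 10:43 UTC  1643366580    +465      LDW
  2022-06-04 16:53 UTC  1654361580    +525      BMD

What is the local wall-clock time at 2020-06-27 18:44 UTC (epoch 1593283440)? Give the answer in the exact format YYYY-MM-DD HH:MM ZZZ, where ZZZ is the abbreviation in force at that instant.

Query: 2020-06-27 18:44 UTC
Rule 1/5 (BMD, +08:45): 2020-04-02 22:53 UTC ≤ query < 2020-10-23 23:00 UTC
18·60 + 44 + 525 = 1649 min
1649 = 1·1440 + 209; 209 = 3·60 + 29 → 03:29, 2020-06-27 + 1 day = 2020-06-28
→ 2020-06-28 03:29 BMD

2020-06-28 03:29 BMD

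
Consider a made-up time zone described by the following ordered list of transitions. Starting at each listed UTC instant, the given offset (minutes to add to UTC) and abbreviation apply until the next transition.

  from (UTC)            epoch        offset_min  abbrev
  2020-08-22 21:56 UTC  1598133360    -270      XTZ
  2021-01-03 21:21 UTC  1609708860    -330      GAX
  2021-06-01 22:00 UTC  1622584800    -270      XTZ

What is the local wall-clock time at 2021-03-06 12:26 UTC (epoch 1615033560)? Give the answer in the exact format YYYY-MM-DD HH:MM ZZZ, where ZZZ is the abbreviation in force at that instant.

2021-03-06 06:56 GAX

Query: 2021-03-06 12:26 UTC
Rule 2/3 (GAX, -05:30): 2021-01-03 21:21 UTC ≤ query < 2021-06-01 22:00 UTC
12·60 + 26 - 330 = 416 min
416 = 0·1440 + 416; 416 = 6·60 + 56 → 06:56, same day
→ 2021-03-06 06:56 GAX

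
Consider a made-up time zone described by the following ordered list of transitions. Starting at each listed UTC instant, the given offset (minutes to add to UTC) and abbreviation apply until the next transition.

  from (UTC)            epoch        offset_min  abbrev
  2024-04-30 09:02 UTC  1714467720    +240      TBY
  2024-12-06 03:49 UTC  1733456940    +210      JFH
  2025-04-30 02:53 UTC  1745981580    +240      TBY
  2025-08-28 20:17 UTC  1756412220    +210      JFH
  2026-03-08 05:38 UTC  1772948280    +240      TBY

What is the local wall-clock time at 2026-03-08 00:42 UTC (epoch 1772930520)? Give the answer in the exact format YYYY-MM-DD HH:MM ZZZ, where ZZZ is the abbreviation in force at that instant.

Query: 2026-03-08 00:42 UTC
Rule 4/5 (JFH, +03:30): 2025-08-28 20:17 UTC ≤ query < 2026-03-08 05:38 UTC
0·60 + 42 + 210 = 252 min
252 = 0·1440 + 252; 252 = 4·60 + 12 → 04:12, same day
→ 2026-03-08 04:12 JFH

2026-03-08 04:12 JFH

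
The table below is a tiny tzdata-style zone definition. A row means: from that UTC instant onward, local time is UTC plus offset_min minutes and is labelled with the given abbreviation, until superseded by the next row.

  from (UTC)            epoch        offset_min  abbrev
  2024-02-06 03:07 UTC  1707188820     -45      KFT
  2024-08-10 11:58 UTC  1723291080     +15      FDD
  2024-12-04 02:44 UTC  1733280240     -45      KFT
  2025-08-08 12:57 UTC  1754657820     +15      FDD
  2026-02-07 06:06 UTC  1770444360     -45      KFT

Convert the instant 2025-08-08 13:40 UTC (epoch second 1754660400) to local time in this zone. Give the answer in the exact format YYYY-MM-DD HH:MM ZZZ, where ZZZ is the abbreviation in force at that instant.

Query: 2025-08-08 13:40 UTC
Rule 4/5 (FDD, +00:15): 2025-08-08 12:57 UTC ≤ query < 2026-02-07 06:06 UTC
13·60 + 40 + 15 = 835 min
835 = 0·1440 + 835; 835 = 13·60 + 55 → 13:55, same day
→ 2025-08-08 13:55 FDD

2025-08-08 13:55 FDD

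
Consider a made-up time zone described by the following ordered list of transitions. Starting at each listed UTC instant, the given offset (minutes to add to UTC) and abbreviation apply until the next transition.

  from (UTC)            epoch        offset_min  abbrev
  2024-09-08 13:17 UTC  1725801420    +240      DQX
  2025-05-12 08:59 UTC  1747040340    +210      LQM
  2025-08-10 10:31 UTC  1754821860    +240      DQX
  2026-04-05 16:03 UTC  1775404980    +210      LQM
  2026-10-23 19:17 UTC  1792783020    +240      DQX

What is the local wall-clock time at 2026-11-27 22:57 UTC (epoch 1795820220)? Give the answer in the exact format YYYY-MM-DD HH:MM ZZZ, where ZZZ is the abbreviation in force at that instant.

Query: 2026-11-27 22:57 UTC
Rule 5/5 (DQX, +04:00): 2026-10-23 19:17 UTC ≤ query < +∞
22·60 + 57 + 240 = 1617 min
1617 = 1·1440 + 177; 177 = 2·60 + 57 → 02:57, 2026-11-27 + 1 day = 2026-11-28
→ 2026-11-28 02:57 DQX

2026-11-28 02:57 DQX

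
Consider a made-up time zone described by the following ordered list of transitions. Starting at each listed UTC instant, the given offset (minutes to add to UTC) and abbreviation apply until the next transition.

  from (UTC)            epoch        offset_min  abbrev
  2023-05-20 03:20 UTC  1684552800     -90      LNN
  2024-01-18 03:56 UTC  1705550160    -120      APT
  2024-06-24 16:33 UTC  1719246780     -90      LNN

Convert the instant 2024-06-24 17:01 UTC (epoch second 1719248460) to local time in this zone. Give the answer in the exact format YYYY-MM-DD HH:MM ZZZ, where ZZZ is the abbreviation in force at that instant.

2024-06-24 15:31 LNN

Query: 2024-06-24 17:01 UTC
Rule 3/3 (LNN, -01:30): 2024-06-24 16:33 UTC ≤ query < +∞
17·60 + 1 - 90 = 931 min
931 = 0·1440 + 931; 931 = 15·60 + 31 → 15:31, same day
→ 2024-06-24 15:31 LNN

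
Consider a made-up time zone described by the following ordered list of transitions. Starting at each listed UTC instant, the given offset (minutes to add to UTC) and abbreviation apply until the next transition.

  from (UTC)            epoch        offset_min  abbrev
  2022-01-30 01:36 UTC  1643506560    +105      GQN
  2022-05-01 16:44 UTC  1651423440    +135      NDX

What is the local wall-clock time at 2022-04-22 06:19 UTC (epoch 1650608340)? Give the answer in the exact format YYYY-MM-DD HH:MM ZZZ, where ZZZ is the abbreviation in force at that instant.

2022-04-22 08:04 GQN

Query: 2022-04-22 06:19 UTC
Rule 1/2 (GQN, +01:45): 2022-01-30 01:36 UTC ≤ query < 2022-05-01 16:44 UTC
6·60 + 19 + 105 = 484 min
484 = 0·1440 + 484; 484 = 8·60 + 4 → 08:04, same day
→ 2022-04-22 08:04 GQN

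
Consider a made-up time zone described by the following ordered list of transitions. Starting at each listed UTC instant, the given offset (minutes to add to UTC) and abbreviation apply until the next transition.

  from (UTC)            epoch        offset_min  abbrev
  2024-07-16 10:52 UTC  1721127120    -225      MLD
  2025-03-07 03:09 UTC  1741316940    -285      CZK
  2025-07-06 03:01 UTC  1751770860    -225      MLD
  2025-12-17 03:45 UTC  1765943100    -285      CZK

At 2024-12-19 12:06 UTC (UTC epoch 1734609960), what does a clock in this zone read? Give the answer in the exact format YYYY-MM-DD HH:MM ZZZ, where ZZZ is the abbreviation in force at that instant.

Query: 2024-12-19 12:06 UTC
Rule 1/4 (MLD, -03:45): 2024-07-16 10:52 UTC ≤ query < 2025-03-07 03:09 UTC
12·60 + 6 - 225 = 501 min
501 = 0·1440 + 501; 501 = 8·60 + 21 → 08:21, same day
→ 2024-12-19 08:21 MLD

2024-12-19 08:21 MLD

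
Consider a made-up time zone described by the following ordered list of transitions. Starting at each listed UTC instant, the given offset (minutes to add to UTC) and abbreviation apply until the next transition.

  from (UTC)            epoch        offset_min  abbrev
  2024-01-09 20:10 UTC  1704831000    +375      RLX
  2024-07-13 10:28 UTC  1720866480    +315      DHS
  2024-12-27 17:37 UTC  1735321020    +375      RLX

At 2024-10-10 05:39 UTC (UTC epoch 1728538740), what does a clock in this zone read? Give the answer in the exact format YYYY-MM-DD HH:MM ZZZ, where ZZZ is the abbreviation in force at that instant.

2024-10-10 10:54 DHS

Query: 2024-10-10 05:39 UTC
Rule 2/3 (DHS, +05:15): 2024-07-13 10:28 UTC ≤ query < 2024-12-27 17:37 UTC
5·60 + 39 + 315 = 654 min
654 = 0·1440 + 654; 654 = 10·60 + 54 → 10:54, same day
→ 2024-10-10 10:54 DHS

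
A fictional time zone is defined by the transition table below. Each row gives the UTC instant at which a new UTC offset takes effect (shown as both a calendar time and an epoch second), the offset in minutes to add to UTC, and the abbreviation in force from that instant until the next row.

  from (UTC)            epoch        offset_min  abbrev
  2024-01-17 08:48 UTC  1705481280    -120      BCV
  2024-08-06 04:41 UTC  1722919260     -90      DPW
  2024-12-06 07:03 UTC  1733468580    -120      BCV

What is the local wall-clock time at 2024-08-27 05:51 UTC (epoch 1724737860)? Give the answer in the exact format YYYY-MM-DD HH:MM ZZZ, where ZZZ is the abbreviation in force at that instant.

2024-08-27 04:21 DPW

Query: 2024-08-27 05:51 UTC
Rule 2/3 (DPW, -01:30): 2024-08-06 04:41 UTC ≤ query < 2024-12-06 07:03 UTC
5·60 + 51 - 90 = 261 min
261 = 0·1440 + 261; 261 = 4·60 + 21 → 04:21, same day
→ 2024-08-27 04:21 DPW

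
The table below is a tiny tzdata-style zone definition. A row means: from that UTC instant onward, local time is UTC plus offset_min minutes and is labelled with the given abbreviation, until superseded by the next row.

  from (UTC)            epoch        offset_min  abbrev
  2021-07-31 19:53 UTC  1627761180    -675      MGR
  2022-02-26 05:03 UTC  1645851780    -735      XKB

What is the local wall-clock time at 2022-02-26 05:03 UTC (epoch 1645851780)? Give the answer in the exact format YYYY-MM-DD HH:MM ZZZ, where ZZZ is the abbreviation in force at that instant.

Query: 2022-02-26 05:03 UTC
Rule 2/2 (XKB, -12:15): 2022-02-26 05:03 UTC ≤ query < +∞
5·60 + 3 - 735 = -432 min
-432 = -1·1440 + 1008; 1008 = 16·60 + 48 → 16:48, 2022-02-26 - 1 day = 2022-02-25
→ 2022-02-25 16:48 XKB

2022-02-25 16:48 XKB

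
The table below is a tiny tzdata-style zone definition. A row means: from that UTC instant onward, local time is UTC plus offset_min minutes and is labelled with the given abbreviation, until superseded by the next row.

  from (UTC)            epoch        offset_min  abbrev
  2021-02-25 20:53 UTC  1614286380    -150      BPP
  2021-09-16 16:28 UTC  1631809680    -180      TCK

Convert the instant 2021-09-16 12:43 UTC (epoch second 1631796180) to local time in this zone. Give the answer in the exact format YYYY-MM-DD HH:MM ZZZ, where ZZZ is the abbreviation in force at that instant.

2021-09-16 10:13 BPP

Query: 2021-09-16 12:43 UTC
Rule 1/2 (BPP, -02:30): 2021-02-25 20:53 UTC ≤ query < 2021-09-16 16:28 UTC
12·60 + 43 - 150 = 613 min
613 = 0·1440 + 613; 613 = 10·60 + 13 → 10:13, same day
→ 2021-09-16 10:13 BPP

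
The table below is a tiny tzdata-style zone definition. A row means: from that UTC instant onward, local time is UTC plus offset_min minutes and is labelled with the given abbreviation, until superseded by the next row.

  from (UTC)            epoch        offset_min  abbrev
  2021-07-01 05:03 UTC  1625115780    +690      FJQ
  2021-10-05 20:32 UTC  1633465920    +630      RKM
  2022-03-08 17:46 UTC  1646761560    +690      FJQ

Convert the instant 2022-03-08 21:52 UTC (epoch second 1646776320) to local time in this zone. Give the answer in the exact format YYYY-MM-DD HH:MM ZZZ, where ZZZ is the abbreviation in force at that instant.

Query: 2022-03-08 21:52 UTC
Rule 3/3 (FJQ, +11:30): 2022-03-08 17:46 UTC ≤ query < +∞
21·60 + 52 + 690 = 2002 min
2002 = 1·1440 + 562; 562 = 9·60 + 22 → 09:22, 2022-03-08 + 1 day = 2022-03-09
→ 2022-03-09 09:22 FJQ

2022-03-09 09:22 FJQ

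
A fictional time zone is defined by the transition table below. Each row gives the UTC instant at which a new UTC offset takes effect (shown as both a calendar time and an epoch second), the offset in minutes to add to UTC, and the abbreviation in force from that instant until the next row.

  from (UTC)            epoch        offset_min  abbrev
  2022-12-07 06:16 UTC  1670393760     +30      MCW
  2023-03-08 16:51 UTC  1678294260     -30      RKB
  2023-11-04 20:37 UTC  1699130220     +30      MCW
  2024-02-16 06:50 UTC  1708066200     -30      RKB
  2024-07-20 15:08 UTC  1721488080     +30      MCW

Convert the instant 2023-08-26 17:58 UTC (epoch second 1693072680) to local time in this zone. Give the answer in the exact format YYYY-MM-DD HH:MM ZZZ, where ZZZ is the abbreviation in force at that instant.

Query: 2023-08-26 17:58 UTC
Rule 2/5 (RKB, -00:30): 2023-03-08 16:51 UTC ≤ query < 2023-11-04 20:37 UTC
17·60 + 58 - 30 = 1048 min
1048 = 0·1440 + 1048; 1048 = 17·60 + 28 → 17:28, same day
→ 2023-08-26 17:28 RKB

2023-08-26 17:28 RKB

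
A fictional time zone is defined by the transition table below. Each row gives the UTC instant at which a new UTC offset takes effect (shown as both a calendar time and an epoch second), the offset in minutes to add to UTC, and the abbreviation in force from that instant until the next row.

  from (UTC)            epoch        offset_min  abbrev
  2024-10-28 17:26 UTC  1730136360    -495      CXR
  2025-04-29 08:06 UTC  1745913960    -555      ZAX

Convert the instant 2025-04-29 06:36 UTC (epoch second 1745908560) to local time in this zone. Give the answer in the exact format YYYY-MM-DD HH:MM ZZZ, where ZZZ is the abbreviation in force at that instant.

Query: 2025-04-29 06:36 UTC
Rule 1/2 (CXR, -08:15): 2024-10-28 17:26 UTC ≤ query < 2025-04-29 08:06 UTC
6·60 + 36 - 495 = -99 min
-99 = -1·1440 + 1341; 1341 = 22·60 + 21 → 22:21, 2025-04-29 - 1 day = 2025-04-28
→ 2025-04-28 22:21 CXR

2025-04-28 22:21 CXR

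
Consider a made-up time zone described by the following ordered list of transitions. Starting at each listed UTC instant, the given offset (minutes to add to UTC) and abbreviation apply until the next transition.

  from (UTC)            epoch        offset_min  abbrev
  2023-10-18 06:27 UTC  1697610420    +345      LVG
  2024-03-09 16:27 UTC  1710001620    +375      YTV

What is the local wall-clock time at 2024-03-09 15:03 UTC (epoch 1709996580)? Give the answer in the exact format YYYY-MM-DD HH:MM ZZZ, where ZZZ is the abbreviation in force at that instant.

2024-03-09 20:48 LVG

Query: 2024-03-09 15:03 UTC
Rule 1/2 (LVG, +05:45): 2023-10-18 06:27 UTC ≤ query < 2024-03-09 16:27 UTC
15·60 + 3 + 345 = 1248 min
1248 = 0·1440 + 1248; 1248 = 20·60 + 48 → 20:48, same day
→ 2024-03-09 20:48 LVG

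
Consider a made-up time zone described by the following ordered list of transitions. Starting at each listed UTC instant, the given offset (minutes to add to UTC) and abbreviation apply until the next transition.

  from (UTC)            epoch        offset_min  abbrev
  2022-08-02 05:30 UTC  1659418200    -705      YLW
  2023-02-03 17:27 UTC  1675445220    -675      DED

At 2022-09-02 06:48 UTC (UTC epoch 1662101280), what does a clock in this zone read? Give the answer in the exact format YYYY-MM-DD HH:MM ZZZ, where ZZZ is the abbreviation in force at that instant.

Query: 2022-09-02 06:48 UTC
Rule 1/2 (YLW, -11:45): 2022-08-02 05:30 UTC ≤ query < 2023-02-03 17:27 UTC
6·60 + 48 - 705 = -297 min
-297 = -1·1440 + 1143; 1143 = 19·60 + 3 → 19:03, 2022-09-02 - 1 day = 2022-09-01
→ 2022-09-01 19:03 YLW

2022-09-01 19:03 YLW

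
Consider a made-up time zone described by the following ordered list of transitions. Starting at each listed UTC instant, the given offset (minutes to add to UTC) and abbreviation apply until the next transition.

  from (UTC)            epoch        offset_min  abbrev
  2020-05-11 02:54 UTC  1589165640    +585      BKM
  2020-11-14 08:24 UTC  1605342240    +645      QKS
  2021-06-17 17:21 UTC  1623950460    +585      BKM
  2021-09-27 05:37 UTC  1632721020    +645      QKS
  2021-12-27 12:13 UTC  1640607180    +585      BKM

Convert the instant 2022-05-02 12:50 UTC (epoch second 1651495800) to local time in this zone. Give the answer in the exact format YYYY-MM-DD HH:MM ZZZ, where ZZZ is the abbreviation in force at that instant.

Query: 2022-05-02 12:50 UTC
Rule 5/5 (BKM, +09:45): 2021-12-27 12:13 UTC ≤ query < +∞
12·60 + 50 + 585 = 1355 min
1355 = 0·1440 + 1355; 1355 = 22·60 + 35 → 22:35, same day
→ 2022-05-02 22:35 BKM

2022-05-02 22:35 BKM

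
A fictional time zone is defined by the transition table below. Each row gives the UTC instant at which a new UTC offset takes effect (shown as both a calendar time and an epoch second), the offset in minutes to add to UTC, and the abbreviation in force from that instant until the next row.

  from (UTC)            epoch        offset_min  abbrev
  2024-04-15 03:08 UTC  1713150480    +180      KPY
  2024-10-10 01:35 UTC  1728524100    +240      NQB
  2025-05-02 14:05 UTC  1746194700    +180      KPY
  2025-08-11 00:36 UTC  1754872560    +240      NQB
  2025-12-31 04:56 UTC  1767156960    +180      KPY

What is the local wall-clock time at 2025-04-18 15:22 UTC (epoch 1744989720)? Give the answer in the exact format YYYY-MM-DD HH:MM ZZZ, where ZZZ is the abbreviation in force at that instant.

2025-04-18 19:22 NQB

Query: 2025-04-18 15:22 UTC
Rule 2/5 (NQB, +04:00): 2024-10-10 01:35 UTC ≤ query < 2025-05-02 14:05 UTC
15·60 + 22 + 240 = 1162 min
1162 = 0·1440 + 1162; 1162 = 19·60 + 22 → 19:22, same day
→ 2025-04-18 19:22 NQB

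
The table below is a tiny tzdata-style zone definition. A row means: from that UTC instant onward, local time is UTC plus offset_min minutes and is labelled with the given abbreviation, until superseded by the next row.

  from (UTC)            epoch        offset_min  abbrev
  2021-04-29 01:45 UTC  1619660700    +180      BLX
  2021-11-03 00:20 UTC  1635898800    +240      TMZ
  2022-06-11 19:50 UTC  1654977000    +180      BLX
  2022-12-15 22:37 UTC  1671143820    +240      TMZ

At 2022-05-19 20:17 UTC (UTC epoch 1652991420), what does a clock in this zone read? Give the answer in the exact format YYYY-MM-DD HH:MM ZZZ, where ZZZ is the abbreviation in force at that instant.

2022-05-20 00:17 TMZ

Query: 2022-05-19 20:17 UTC
Rule 2/4 (TMZ, +04:00): 2021-11-03 00:20 UTC ≤ query < 2022-06-11 19:50 UTC
20·60 + 17 + 240 = 1457 min
1457 = 1·1440 + 17; 17 = 0·60 + 17 → 00:17, 2022-05-19 + 1 day = 2022-05-20
→ 2022-05-20 00:17 TMZ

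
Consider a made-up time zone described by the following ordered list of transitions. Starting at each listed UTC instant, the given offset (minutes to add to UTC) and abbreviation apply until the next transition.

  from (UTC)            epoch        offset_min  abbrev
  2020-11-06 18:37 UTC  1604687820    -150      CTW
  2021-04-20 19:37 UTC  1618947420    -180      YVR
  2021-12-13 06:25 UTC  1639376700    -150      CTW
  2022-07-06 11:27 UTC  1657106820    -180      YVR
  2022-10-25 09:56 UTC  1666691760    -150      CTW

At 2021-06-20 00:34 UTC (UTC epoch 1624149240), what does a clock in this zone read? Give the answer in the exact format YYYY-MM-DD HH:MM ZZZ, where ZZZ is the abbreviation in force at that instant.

2021-06-19 21:34 YVR

Query: 2021-06-20 00:34 UTC
Rule 2/5 (YVR, -03:00): 2021-04-20 19:37 UTC ≤ query < 2021-12-13 06:25 UTC
0·60 + 34 - 180 = -146 min
-146 = -1·1440 + 1294; 1294 = 21·60 + 34 → 21:34, 2021-06-20 - 1 day = 2021-06-19
→ 2021-06-19 21:34 YVR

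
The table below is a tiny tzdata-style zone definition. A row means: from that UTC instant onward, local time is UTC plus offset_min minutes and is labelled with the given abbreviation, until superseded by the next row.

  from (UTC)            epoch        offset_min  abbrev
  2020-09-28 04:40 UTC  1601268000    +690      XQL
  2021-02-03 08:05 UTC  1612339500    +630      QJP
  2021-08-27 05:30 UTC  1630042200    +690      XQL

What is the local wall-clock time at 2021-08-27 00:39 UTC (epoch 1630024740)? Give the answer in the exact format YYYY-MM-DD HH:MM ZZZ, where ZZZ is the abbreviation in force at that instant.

2021-08-27 11:09 QJP

Query: 2021-08-27 00:39 UTC
Rule 2/3 (QJP, +10:30): 2021-02-03 08:05 UTC ≤ query < 2021-08-27 05:30 UTC
0·60 + 39 + 630 = 669 min
669 = 0·1440 + 669; 669 = 11·60 + 9 → 11:09, same day
→ 2021-08-27 11:09 QJP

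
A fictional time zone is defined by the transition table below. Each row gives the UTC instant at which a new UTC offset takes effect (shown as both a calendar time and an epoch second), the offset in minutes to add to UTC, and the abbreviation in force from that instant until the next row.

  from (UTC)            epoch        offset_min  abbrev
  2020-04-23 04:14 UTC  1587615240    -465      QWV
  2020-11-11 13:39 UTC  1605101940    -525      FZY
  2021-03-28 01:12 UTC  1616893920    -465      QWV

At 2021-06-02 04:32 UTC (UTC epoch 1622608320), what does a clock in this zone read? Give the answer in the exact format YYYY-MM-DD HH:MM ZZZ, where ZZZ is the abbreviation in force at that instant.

Query: 2021-06-02 04:32 UTC
Rule 3/3 (QWV, -07:45): 2021-03-28 01:12 UTC ≤ query < +∞
4·60 + 32 - 465 = -193 min
-193 = -1·1440 + 1247; 1247 = 20·60 + 47 → 20:47, 2021-06-02 - 1 day = 2021-06-01
→ 2021-06-01 20:47 QWV

2021-06-01 20:47 QWV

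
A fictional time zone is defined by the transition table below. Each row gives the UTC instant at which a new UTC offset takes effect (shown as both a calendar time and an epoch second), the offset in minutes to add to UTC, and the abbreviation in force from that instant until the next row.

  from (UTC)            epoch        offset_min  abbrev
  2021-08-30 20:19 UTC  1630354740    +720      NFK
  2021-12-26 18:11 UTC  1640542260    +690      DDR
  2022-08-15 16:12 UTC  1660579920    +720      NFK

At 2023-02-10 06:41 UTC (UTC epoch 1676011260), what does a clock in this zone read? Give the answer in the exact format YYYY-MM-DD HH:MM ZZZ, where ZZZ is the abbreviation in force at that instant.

Query: 2023-02-10 06:41 UTC
Rule 3/3 (NFK, +12:00): 2022-08-15 16:12 UTC ≤ query < +∞
6·60 + 41 + 720 = 1121 min
1121 = 0·1440 + 1121; 1121 = 18·60 + 41 → 18:41, same day
→ 2023-02-10 18:41 NFK

2023-02-10 18:41 NFK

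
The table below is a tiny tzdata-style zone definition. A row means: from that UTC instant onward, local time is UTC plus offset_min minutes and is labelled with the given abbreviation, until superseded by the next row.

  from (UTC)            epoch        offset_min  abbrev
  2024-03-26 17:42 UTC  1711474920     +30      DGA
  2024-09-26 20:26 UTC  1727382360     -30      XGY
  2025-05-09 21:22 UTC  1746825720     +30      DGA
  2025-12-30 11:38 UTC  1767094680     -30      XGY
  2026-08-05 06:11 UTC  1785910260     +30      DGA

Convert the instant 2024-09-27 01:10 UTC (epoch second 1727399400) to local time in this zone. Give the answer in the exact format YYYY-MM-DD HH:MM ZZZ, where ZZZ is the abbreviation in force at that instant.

2024-09-27 00:40 XGY

Query: 2024-09-27 01:10 UTC
Rule 2/5 (XGY, -00:30): 2024-09-26 20:26 UTC ≤ query < 2025-05-09 21:22 UTC
1·60 + 10 - 30 = 40 min
40 = 0·1440 + 40; 40 = 0·60 + 40 → 00:40, same day
→ 2024-09-27 00:40 XGY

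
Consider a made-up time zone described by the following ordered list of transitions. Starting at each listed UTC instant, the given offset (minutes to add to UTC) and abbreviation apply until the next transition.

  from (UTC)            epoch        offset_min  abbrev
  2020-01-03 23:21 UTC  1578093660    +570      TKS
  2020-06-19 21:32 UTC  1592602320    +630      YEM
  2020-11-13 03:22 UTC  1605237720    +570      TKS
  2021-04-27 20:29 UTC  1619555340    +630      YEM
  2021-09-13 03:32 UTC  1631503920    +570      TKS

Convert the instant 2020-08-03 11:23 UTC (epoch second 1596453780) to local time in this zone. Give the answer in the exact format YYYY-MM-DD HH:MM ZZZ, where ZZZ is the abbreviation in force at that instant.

2020-08-03 21:53 YEM

Query: 2020-08-03 11:23 UTC
Rule 2/5 (YEM, +10:30): 2020-06-19 21:32 UTC ≤ query < 2020-11-13 03:22 UTC
11·60 + 23 + 630 = 1313 min
1313 = 0·1440 + 1313; 1313 = 21·60 + 53 → 21:53, same day
→ 2020-08-03 21:53 YEM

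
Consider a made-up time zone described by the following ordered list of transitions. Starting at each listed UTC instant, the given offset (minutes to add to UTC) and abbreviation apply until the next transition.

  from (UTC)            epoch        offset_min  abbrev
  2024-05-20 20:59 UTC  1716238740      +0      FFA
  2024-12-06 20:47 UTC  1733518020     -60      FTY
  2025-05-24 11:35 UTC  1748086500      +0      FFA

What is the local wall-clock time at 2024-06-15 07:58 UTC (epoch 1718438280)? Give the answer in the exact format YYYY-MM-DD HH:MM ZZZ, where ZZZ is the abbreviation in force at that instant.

Query: 2024-06-15 07:58 UTC
Rule 1/3 (FFA, +00:00): 2024-05-20 20:59 UTC ≤ query < 2024-12-06 20:47 UTC
7·60 + 58 + 0 = 478 min
478 = 0·1440 + 478; 478 = 7·60 + 58 → 07:58, same day
→ 2024-06-15 07:58 FFA

2024-06-15 07:58 FFA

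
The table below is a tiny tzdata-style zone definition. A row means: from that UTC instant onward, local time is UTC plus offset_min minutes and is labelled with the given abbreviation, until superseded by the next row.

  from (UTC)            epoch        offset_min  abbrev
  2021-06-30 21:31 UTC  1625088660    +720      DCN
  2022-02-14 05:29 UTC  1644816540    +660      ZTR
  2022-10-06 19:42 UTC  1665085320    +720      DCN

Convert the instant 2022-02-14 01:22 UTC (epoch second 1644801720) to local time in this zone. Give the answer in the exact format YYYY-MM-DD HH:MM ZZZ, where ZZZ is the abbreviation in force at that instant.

2022-02-14 13:22 DCN

Query: 2022-02-14 01:22 UTC
Rule 1/3 (DCN, +12:00): 2021-06-30 21:31 UTC ≤ query < 2022-02-14 05:29 UTC
1·60 + 22 + 720 = 802 min
802 = 0·1440 + 802; 802 = 13·60 + 22 → 13:22, same day
→ 2022-02-14 13:22 DCN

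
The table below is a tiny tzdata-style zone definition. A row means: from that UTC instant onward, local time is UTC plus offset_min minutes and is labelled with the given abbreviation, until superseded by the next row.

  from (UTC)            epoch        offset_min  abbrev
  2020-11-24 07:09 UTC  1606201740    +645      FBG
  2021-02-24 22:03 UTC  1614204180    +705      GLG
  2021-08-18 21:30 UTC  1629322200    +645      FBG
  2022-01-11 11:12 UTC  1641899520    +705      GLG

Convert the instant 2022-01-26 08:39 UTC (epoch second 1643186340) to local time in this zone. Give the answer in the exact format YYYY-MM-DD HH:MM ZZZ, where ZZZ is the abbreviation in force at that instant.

2022-01-26 20:24 GLG

Query: 2022-01-26 08:39 UTC
Rule 4/4 (GLG, +11:45): 2022-01-11 11:12 UTC ≤ query < +∞
8·60 + 39 + 705 = 1224 min
1224 = 0·1440 + 1224; 1224 = 20·60 + 24 → 20:24, same day
→ 2022-01-26 20:24 GLG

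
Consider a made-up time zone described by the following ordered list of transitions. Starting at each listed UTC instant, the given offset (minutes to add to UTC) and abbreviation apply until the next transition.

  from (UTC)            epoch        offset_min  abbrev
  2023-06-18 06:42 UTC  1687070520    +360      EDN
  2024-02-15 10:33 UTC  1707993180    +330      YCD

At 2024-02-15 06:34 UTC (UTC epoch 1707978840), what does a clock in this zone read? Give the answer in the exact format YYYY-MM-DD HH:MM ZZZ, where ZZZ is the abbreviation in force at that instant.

Query: 2024-02-15 06:34 UTC
Rule 1/2 (EDN, +06:00): 2023-06-18 06:42 UTC ≤ query < 2024-02-15 10:33 UTC
6·60 + 34 + 360 = 754 min
754 = 0·1440 + 754; 754 = 12·60 + 34 → 12:34, same day
→ 2024-02-15 12:34 EDN

2024-02-15 12:34 EDN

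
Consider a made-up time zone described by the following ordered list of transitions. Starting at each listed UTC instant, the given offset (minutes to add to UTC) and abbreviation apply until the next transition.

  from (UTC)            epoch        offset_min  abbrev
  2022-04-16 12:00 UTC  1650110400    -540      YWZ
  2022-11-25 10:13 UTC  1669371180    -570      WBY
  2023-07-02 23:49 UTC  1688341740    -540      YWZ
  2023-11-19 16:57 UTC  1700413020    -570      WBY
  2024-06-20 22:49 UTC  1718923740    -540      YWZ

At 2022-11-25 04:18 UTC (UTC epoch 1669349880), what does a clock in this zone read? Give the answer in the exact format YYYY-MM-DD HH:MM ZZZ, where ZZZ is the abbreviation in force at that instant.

2022-11-24 19:18 YWZ

Query: 2022-11-25 04:18 UTC
Rule 1/5 (YWZ, -09:00): 2022-04-16 12:00 UTC ≤ query < 2022-11-25 10:13 UTC
4·60 + 18 - 540 = -282 min
-282 = -1·1440 + 1158; 1158 = 19·60 + 18 → 19:18, 2022-11-25 - 1 day = 2022-11-24
→ 2022-11-24 19:18 YWZ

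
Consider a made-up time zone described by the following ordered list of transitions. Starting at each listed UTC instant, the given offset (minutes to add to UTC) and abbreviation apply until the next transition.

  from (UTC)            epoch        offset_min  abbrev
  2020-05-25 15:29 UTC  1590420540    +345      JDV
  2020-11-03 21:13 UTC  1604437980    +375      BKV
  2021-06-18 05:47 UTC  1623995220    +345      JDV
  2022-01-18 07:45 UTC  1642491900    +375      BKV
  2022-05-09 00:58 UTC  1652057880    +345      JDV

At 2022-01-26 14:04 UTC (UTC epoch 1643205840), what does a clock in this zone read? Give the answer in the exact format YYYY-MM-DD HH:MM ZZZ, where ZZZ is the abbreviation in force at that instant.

2022-01-26 20:19 BKV

Query: 2022-01-26 14:04 UTC
Rule 4/5 (BKV, +06:15): 2022-01-18 07:45 UTC ≤ query < 2022-05-09 00:58 UTC
14·60 + 4 + 375 = 1219 min
1219 = 0·1440 + 1219; 1219 = 20·60 + 19 → 20:19, same day
→ 2022-01-26 20:19 BKV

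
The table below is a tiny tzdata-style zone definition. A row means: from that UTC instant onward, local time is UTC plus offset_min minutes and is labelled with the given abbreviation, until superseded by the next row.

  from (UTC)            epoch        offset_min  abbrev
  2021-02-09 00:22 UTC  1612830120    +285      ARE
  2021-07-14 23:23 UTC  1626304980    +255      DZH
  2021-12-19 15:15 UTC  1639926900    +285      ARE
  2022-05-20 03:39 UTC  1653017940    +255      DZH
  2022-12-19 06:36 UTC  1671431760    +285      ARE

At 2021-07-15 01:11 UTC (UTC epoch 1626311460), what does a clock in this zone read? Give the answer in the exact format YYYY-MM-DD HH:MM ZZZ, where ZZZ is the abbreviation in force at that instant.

Query: 2021-07-15 01:11 UTC
Rule 2/5 (DZH, +04:15): 2021-07-14 23:23 UTC ≤ query < 2021-12-19 15:15 UTC
1·60 + 11 + 255 = 326 min
326 = 0·1440 + 326; 326 = 5·60 + 26 → 05:26, same day
→ 2021-07-15 05:26 DZH

2021-07-15 05:26 DZH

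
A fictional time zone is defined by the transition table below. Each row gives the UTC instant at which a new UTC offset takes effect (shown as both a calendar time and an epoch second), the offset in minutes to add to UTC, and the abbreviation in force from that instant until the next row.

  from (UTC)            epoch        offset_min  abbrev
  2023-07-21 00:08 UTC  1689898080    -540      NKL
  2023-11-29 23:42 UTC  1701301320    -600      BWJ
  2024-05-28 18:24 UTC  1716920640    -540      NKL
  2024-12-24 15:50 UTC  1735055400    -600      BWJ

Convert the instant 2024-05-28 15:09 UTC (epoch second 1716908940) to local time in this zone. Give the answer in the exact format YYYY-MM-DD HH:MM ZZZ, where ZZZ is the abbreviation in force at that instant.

Query: 2024-05-28 15:09 UTC
Rule 2/4 (BWJ, -10:00): 2023-11-29 23:42 UTC ≤ query < 2024-05-28 18:24 UTC
15·60 + 9 - 600 = 309 min
309 = 0·1440 + 309; 309 = 5·60 + 9 → 05:09, same day
→ 2024-05-28 05:09 BWJ

2024-05-28 05:09 BWJ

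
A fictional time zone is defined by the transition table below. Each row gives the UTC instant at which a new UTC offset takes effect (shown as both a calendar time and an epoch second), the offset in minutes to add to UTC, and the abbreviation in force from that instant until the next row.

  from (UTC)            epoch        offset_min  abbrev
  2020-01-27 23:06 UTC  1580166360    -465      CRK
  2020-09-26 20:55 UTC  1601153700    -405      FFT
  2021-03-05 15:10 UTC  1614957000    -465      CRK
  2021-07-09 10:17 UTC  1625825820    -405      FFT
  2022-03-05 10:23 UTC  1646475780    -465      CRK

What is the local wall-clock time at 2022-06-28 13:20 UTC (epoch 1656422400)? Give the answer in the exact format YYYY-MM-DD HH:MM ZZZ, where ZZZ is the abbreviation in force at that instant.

Query: 2022-06-28 13:20 UTC
Rule 5/5 (CRK, -07:45): 2022-03-05 10:23 UTC ≤ query < +∞
13·60 + 20 - 465 = 335 min
335 = 0·1440 + 335; 335 = 5·60 + 35 → 05:35, same day
→ 2022-06-28 05:35 CRK

2022-06-28 05:35 CRK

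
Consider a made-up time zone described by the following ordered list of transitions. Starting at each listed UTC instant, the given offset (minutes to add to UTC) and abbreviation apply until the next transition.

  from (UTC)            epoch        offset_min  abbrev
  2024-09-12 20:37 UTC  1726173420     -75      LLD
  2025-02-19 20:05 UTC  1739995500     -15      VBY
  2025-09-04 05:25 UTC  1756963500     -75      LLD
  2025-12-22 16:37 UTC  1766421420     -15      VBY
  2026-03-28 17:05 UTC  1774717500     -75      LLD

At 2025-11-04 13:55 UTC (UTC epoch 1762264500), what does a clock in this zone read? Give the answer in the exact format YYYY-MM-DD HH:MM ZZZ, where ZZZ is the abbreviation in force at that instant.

Query: 2025-11-04 13:55 UTC
Rule 3/5 (LLD, -01:15): 2025-09-04 05:25 UTC ≤ query < 2025-12-22 16:37 UTC
13·60 + 55 - 75 = 760 min
760 = 0·1440 + 760; 760 = 12·60 + 40 → 12:40, same day
→ 2025-11-04 12:40 LLD

2025-11-04 12:40 LLD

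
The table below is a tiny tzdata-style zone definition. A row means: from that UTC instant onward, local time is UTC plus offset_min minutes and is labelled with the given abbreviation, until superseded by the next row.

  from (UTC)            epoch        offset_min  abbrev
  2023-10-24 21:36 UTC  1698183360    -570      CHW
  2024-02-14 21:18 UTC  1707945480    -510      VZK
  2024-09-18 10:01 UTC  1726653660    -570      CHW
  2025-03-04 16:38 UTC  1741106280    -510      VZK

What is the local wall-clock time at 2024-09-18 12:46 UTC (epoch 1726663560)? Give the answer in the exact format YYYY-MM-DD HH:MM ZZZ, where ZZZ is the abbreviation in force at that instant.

2024-09-18 03:16 CHW

Query: 2024-09-18 12:46 UTC
Rule 3/4 (CHW, -09:30): 2024-09-18 10:01 UTC ≤ query < 2025-03-04 16:38 UTC
12·60 + 46 - 570 = 196 min
196 = 0·1440 + 196; 196 = 3·60 + 16 → 03:16, same day
→ 2024-09-18 03:16 CHW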